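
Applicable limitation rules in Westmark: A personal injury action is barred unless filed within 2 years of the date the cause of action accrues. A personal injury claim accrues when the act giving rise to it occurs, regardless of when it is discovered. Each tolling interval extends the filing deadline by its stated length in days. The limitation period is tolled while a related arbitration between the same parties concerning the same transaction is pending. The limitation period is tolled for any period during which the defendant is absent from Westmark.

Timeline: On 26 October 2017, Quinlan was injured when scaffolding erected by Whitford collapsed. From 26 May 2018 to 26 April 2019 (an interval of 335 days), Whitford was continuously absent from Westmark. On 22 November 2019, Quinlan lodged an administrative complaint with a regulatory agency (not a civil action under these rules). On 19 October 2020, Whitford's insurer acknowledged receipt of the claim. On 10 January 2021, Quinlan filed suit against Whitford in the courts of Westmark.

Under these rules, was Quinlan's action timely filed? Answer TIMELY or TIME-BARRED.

The claim accrued on 26 October 2017, when the wrongful act occurred.
2 years from 26 October 2017 is 26 October 2019.
The defendant's absence from the jurisdiction from 26 May 2018 to 26 April 2019 tolled the period for 335 days, extending the deadline to 25 September 2020.
Nothing else in the chronology tolls or restarts the period.
Quinlan filed on 10 January 2021, after the 25 September 2020 deadline, so the action is time-barred.

TIME-BARRED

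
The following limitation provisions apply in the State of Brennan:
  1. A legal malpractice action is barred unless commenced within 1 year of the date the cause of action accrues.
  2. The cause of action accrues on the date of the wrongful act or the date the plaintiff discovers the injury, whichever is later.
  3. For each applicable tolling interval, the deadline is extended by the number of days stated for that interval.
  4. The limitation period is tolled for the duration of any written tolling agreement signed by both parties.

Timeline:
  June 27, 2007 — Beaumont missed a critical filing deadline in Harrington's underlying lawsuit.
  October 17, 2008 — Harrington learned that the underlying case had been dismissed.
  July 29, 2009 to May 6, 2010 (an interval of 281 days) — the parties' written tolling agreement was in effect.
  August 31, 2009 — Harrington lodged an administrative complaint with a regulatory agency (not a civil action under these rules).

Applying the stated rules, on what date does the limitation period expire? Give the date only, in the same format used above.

July 25, 2010

The claim accrued on October 17, 2008 — the later of the June 27, 2007 act and the October 17, 2008 discovery.
Adding the 1 year base period to October 17, 2008 gives a deadline of October 17, 2009, before any tolling.
Because the written tolling agreement ran from July 29, 2009 to May 6, 2010, the deadline is extended by 281 days to July 25, 2010.
The other events in the timeline have no effect on the limitation period under the stated rules.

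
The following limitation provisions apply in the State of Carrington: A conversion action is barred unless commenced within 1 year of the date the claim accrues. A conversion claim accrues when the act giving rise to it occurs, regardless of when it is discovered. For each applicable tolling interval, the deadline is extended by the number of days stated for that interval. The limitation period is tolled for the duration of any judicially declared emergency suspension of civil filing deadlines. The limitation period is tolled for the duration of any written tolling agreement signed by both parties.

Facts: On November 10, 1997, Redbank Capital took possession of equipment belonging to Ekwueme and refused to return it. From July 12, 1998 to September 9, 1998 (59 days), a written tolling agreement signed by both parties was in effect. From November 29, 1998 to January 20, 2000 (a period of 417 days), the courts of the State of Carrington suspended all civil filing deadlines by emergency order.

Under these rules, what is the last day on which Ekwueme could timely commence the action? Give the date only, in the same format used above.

February 29, 2000

The claim accrued on November 10, 1997, the date of the act.
Adding the 1 year base period to November 10, 1997 gives a deadline of November 10, 1998, before any tolling.
The period was tolled for 59 days by the written tolling agreement (July 12, 1998 to September 9, 1998), pushing the deadline to January 8, 1999.
Because the emergency suspension of filing deadlines ran from November 29, 1998 to January 20, 2000, the deadline is extended by 417 days to February 29, 2000.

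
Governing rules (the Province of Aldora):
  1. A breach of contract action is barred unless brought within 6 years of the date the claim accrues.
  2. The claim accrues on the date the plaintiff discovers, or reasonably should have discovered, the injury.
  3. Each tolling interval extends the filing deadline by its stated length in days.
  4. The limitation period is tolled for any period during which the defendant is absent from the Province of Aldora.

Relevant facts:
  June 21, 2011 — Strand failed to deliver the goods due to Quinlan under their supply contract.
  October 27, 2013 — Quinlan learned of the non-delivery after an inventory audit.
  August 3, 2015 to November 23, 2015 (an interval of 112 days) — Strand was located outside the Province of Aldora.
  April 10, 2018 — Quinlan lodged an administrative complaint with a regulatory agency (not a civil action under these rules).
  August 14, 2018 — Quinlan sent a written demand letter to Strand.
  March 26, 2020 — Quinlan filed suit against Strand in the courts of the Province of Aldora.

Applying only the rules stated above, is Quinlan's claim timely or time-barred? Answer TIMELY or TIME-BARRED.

Under the discovery rule, the claim accrued on October 27, 2013, when Quinlan discovered the injury — not on the June 21, 2011 date of the underlying act.
6 years from October 27, 2013 is October 27, 2019.
Because the defendant's absence from the jurisdiction ran from August 3, 2015 to November 23, 2015, the deadline is extended by 112 days to February 16, 2020.
Nothing else in the chronology tolls or restarts the period.
The March 26, 2020 filing falls after the February 16, 2020 deadline; the claim is time-barred.

TIME-BARRED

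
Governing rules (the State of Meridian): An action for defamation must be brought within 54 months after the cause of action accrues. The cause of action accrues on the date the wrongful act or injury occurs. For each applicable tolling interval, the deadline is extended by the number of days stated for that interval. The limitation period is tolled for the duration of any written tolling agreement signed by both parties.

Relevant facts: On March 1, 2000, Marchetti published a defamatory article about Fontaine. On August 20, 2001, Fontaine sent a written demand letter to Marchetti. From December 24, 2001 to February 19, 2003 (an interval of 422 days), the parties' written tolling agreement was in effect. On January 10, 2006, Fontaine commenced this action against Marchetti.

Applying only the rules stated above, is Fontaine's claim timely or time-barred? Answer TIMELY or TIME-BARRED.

TIME-BARRED

The cause of action accrued on March 1, 2000, the date of the act.
The untolled deadline — 54 months after March 1, 2000 — is September 1, 2004.
The written tolling agreement from December 24, 2001 to February 19, 2003 tolled the period for 422 days, extending the deadline to October 28, 2005.
None of the other events listed affects the running of the period under the stated rules.
The January 10, 2006 filing falls after the October 28, 2005 deadline; the claim is time-barred.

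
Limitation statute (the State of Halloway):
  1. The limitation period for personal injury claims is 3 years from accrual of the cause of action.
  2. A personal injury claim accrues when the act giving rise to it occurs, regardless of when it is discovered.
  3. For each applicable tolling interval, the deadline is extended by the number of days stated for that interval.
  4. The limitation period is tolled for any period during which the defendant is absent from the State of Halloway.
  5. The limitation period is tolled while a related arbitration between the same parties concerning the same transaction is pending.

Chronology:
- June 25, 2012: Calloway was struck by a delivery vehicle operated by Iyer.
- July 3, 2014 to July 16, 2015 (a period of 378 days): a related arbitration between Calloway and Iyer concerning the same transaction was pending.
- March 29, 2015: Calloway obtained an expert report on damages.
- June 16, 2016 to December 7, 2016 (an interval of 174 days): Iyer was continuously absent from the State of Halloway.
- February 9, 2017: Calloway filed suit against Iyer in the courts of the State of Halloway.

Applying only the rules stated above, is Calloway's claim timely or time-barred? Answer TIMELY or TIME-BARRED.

The limitation period began to run on June 25, 2012.
The untolled deadline — 3 years after June 25, 2012 — is June 25, 2015.
The period was tolled for 378 days by the pending related arbitration (July 3, 2014 to July 16, 2015), pushing the deadline to July 7, 2016.
The period was tolled for 174 days by the defendant's absence from the jurisdiction (June 16, 2016 to December 7, 2016), pushing the deadline to December 28, 2016.
None of the other events listed affects the running of the period under the stated rules.
Calloway filed on February 9, 2017, after the December 28, 2016 deadline, so the action is time-barred.

TIME-BARRED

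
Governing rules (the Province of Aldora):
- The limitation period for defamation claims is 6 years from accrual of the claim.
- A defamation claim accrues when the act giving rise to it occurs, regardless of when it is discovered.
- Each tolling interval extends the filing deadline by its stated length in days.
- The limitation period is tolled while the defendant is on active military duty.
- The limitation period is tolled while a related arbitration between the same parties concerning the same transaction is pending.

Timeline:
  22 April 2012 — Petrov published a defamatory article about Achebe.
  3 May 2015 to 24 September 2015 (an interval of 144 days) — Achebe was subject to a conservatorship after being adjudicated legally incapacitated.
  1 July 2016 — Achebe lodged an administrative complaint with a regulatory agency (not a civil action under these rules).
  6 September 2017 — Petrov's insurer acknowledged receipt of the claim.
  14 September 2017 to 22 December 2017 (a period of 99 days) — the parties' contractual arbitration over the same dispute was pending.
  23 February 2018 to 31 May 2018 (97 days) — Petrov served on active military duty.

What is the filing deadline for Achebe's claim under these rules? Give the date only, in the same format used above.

The limitation period began to run on 22 April 2012.
Adding the 6 years base period to 22 April 2012 gives a deadline of 22 April 2018, before any tolling.
The pending related arbitration from 14 September 2017 to 22 December 2017 tolled the period for 99 days, extending the deadline to 30 July 2018.
The defendant's active military service from 23 February 2018 to 31 May 2018 tolled the period for 97 days, extending the deadline to 4 November 2018.
The plaintiff's legal incapacity from 3 May 2015 to 24 September 2015 does not toll the period, because no stated rule makes the plaintiff's incapacity a tolling event.
The other events in the timeline have no effect on the limitation period under the stated rules.

4 November 2018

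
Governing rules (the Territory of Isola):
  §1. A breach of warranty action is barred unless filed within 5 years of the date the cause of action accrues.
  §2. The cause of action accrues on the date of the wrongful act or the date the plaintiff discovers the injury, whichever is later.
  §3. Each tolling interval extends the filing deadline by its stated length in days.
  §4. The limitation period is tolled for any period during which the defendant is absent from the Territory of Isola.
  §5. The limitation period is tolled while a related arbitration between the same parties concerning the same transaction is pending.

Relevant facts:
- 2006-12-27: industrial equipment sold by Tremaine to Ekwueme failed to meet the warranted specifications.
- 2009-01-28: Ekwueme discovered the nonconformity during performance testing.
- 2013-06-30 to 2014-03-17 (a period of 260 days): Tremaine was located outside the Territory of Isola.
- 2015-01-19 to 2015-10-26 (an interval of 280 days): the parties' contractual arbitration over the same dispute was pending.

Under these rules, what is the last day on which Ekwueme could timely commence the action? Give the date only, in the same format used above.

Because discovery on 2009-01-28 post-dates the 2006-12-27 act, accrual under the later-of rule falls on 2009-01-28.
The untolled deadline — 5 years after 2009-01-28 — is 2014-01-28.
The defendant's absence from the jurisdiction from 2013-06-30 to 2014-03-17 tolled the period for 260 days, extending the deadline to 2014-10-15.
The pending related arbitration starting 2015-01-19 came too late — the period had run on 2014-10-15 — and so does not extend the deadline.

2014-10-15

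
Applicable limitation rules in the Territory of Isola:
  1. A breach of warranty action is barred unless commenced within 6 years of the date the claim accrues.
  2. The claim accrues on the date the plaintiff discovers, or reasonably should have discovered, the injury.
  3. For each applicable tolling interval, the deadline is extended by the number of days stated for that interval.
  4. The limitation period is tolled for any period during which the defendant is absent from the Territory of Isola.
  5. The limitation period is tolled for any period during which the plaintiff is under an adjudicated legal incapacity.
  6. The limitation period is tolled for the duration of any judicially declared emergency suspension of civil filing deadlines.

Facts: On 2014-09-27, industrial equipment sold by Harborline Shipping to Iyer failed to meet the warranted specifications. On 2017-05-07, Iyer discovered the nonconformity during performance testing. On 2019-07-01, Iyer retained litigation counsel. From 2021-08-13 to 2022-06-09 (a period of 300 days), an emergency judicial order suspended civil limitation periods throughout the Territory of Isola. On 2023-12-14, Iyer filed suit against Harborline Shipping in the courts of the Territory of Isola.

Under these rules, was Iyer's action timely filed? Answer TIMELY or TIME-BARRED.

Accrual is tied to discovery, so the period began on 2017-05-07 rather than on 2014-09-27 when the act occurred.
Adding the 6 years base period to 2017-05-07 gives a deadline of 2023-05-07, before any tolling.
The emergency suspension of filing deadlines from 2021-08-13 to 2022-06-09 tolled the period for 300 days, extending the deadline to 2024-03-02.
The other events in the timeline have no effect on the limitation period under the stated rules.
Filing on 2023-12-14 beat the 2024-03-02 deadline — the action is timely.

TIMELY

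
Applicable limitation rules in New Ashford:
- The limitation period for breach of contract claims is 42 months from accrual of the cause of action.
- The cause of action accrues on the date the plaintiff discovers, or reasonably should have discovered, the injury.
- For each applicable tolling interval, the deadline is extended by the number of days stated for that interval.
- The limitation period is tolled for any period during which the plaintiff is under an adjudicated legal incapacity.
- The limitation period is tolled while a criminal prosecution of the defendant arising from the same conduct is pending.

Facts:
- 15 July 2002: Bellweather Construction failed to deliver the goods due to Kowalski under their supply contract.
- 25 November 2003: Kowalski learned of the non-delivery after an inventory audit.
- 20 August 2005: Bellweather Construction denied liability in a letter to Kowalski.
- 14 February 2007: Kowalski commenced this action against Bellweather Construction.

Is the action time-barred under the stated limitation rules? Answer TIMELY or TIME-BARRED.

Under the discovery rule, the claim accrued on 25 November 2003, when Kowalski discovered the injury — not on the 15 July 2002 date of the underlying act.
The untolled deadline — 42 months after 25 November 2003 — is 25 May 2007.
None of the other events listed affects the running of the period under the stated rules.
The 14 February 2007 filing precedes the 25 May 2007 deadline; the claim is timely.

TIMELY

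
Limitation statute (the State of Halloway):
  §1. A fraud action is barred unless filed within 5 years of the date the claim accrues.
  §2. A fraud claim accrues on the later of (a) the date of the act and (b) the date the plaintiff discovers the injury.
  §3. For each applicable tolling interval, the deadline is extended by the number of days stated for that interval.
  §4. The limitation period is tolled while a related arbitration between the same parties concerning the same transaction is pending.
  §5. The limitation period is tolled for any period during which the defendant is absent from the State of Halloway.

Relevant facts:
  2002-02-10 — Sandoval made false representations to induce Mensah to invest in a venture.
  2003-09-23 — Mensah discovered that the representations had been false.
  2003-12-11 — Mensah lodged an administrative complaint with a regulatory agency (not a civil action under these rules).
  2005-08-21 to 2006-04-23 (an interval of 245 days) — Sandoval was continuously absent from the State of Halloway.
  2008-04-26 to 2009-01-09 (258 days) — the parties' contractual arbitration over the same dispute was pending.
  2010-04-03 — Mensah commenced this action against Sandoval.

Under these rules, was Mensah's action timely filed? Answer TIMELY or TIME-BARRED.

TIME-BARRED

The claim accrued on 2003-09-23 — the later of the 2002-02-10 act and the 2003-09-23 discovery.
5 years from 2003-09-23 is 2008-09-23.
The defendant's absence from the jurisdiction from 2005-08-21 to 2006-04-23 tolled the period for 245 days, extending the deadline to 2009-05-26.
The pending related arbitration from 2008-04-26 to 2009-01-09 tolled the period for 258 days, extending the deadline to 2010-02-08.
None of the other events listed affects the running of the period under the stated rules.
The 2010-04-03 filing falls after the 2010-02-08 deadline; the claim is time-barred.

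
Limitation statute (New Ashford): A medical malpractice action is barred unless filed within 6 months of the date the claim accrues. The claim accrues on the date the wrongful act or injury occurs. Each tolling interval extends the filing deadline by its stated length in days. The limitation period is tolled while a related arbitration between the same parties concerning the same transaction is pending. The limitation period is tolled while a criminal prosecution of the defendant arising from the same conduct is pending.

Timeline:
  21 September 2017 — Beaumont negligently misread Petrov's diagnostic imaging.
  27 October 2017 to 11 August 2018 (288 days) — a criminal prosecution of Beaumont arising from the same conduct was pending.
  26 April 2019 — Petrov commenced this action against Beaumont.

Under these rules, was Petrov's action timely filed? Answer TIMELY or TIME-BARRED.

TIME-BARRED

The claim accrued on 21 September 2017, the date of the act.
Adding the 6 months base period to 21 September 2017 gives a deadline of 21 March 2018, before any tolling.
The period was tolled for 288 days by the pending criminal prosecution (27 October 2017 to 11 August 2018), pushing the deadline to 3 January 2019.
Filing on 26 April 2019 missed the 3 January 2019 deadline — the action is time-barred.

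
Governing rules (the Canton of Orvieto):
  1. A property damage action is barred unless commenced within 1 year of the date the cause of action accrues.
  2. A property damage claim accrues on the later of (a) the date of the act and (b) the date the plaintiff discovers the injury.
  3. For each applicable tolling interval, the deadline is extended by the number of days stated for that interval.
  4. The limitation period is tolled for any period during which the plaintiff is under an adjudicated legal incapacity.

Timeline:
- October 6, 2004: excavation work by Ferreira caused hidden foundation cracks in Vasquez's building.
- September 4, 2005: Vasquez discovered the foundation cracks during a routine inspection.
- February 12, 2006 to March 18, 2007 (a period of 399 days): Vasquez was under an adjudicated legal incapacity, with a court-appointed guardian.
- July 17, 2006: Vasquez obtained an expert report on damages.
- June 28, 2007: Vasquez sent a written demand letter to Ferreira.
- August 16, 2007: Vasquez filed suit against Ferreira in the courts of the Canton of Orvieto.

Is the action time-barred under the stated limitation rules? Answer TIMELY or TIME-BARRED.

The claim accrued on September 4, 2005 — the later of the October 6, 2004 act and the September 4, 2005 discovery.
1 year from September 4, 2005 is September 4, 2006.
Because the plaintiff's legal incapacity ran from February 12, 2006 to March 18, 2007, the deadline is extended by 399 days to October 8, 2007.
The other events in the timeline have no effect on the limitation period under the stated rules.
Vasquez filed on August 16, 2007, before the October 8, 2007 deadline, so the action is timely.

TIMELY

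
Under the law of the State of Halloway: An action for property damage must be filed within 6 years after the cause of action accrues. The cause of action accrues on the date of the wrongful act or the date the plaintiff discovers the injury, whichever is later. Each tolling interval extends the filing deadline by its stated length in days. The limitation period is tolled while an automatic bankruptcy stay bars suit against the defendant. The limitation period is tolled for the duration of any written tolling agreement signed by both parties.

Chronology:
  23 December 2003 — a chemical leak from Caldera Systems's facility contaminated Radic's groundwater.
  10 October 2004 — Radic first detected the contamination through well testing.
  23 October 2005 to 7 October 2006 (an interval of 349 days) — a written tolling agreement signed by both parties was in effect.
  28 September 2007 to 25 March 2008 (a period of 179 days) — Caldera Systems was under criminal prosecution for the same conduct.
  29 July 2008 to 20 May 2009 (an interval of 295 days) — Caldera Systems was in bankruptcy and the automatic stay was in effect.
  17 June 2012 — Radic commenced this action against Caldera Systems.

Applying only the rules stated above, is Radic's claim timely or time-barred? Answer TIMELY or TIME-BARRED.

TIMELY

The claim accrued on 10 October 2004 — the later of the 23 December 2003 act and the 10 October 2004 discovery.
6 years from 10 October 2004 is 10 October 2010.
The period was tolled for 349 days by the written tolling agreement (23 October 2005 to 7 October 2006), pushing the deadline to 24 September 2011.
The period was tolled for 295 days by the automatic bankruptcy stay (29 July 2008 to 20 May 2009), pushing the deadline to 15 July 2012.
Although a criminal prosecution ran from 28 September 2007 to 25 March 2008, the stated rules do not make that a tolling event, so it is disregarded.
Radic filed on 17 June 2012, before the 15 July 2012 deadline, so the action is timely.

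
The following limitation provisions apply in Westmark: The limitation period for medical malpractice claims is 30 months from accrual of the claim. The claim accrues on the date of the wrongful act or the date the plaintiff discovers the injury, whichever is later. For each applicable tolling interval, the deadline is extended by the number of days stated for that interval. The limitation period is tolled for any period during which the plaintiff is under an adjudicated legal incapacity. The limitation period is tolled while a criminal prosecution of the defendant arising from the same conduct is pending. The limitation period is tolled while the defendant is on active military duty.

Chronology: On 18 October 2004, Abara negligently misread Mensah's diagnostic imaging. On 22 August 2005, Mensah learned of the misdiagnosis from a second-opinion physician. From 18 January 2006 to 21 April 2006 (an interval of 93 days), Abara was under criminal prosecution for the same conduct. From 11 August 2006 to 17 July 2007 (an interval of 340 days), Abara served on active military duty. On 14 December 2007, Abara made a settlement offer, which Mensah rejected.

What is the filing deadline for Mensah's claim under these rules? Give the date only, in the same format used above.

Because discovery on 22 August 2005 post-dates the 18 October 2004 act, accrual under the later-of rule falls on 22 August 2005.
Adding the 30 months base period to 22 August 2005 gives a deadline of 22 February 2008, before any tolling.
The pending criminal prosecution from 18 January 2006 to 21 April 2006 tolled the period for 93 days, extending the deadline to 25 May 2008.
The period was tolled for 340 days by the defendant's active military service (11 August 2006 to 17 July 2007), pushing the deadline to 30 April 2009.
None of the other events listed affects the running of the period under the stated rules.

30 April 2009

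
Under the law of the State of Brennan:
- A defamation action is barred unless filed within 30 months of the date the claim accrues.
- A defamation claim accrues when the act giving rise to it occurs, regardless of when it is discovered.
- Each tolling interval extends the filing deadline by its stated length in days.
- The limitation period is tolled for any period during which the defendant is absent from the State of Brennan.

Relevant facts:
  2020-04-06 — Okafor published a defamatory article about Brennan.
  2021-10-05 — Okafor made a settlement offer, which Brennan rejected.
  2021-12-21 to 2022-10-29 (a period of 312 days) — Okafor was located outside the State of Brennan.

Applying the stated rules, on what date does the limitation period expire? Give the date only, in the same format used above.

2023-08-14

The limitation period began to run on 2020-04-06.
30 months from 2020-04-06 is 2022-10-06.
Because the defendant's absence from the jurisdiction ran from 2021-12-21 to 2022-10-29, the deadline is extended by 312 days to 2023-08-14.
The other events in the timeline have no effect on the limitation period under the stated rules.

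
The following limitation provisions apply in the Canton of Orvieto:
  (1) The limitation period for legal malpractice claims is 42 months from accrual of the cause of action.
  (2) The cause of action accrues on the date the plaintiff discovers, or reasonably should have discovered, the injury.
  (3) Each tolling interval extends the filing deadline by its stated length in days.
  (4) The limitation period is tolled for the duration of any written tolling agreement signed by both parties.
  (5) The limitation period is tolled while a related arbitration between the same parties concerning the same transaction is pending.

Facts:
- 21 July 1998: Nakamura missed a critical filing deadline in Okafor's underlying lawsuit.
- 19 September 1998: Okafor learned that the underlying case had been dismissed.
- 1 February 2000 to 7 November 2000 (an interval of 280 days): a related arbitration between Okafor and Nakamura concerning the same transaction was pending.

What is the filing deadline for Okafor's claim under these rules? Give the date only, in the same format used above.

24 December 2002

Accrual is tied to discovery, so the period began on 19 September 1998 rather than on 21 July 1998 when the act occurred.
The untolled deadline — 42 months after 19 September 1998 — is 19 March 2002.
The period was tolled for 280 days by the pending related arbitration (1 February 2000 to 7 November 2000), pushing the deadline to 24 December 2002.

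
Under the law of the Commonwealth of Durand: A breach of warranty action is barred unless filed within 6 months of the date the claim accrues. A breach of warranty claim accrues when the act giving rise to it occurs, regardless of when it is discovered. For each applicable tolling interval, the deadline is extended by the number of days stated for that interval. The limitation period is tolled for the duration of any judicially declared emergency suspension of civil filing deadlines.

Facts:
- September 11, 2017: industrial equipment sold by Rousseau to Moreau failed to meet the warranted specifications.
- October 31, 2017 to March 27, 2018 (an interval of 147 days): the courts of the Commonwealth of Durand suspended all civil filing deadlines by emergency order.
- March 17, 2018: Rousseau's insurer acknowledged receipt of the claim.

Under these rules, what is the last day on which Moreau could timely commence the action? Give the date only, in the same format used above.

The limitation period began to run on September 11, 2017.
The untolled deadline — 6 months after September 11, 2017 — is March 11, 2018.
The period was tolled for 147 days by the emergency suspension of filing deadlines (October 31, 2017 to March 27, 2018), pushing the deadline to August 5, 2018.
Nothing else in the chronology tolls or restarts the period.

August 5, 2018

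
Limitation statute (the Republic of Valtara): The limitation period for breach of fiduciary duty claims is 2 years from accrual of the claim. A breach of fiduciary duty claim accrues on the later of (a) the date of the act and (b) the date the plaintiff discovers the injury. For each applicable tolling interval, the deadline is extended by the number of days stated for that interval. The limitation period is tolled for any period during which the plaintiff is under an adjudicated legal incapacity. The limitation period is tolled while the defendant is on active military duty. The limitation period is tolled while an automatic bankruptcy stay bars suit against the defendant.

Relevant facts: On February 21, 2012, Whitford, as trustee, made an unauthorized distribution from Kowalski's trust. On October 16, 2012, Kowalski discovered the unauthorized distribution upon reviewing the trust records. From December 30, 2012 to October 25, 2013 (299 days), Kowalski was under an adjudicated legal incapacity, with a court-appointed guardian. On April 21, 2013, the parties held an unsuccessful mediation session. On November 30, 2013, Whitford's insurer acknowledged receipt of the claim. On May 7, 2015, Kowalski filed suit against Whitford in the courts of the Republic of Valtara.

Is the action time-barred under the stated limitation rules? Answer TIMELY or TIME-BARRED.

TIMELY

Because discovery on October 16, 2012 post-dates the February 21, 2012 act, accrual under the later-of rule falls on October 16, 2012.
2 years from October 16, 2012 is October 16, 2014.
The plaintiff's legal incapacity from December 30, 2012 to October 25, 2013 tolled the period for 299 days, extending the deadline to August 11, 2015.
The other events in the timeline have no effect on the limitation period under the stated rules.
Filing on May 7, 2015 beat the August 11, 2015 deadline — the action is timely.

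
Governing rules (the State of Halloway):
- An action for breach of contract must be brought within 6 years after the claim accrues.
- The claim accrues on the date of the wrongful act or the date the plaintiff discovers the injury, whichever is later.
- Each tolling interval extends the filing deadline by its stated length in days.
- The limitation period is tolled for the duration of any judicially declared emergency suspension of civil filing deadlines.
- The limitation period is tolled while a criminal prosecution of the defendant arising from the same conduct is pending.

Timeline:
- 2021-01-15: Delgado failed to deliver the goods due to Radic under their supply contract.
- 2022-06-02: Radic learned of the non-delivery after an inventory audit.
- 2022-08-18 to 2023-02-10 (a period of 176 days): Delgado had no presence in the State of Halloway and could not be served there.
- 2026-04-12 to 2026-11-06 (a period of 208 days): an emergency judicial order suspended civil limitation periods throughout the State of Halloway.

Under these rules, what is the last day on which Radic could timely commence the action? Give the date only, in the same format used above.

Because discovery on 2022-06-02 post-dates the 2021-01-15 act, accrual under the later-of rule falls on 2022-06-02.
6 years from 2022-06-02 is 2028-06-02.
The period was tolled for 208 days by the emergency suspension of filing deadlines (2026-04-12 to 2026-11-06), pushing the deadline to 2028-12-27.
Although the defendant's absence ran from 2022-08-18 to 2023-02-10, the stated rules do not make that a tolling event, so it is disregarded.

2028-12-27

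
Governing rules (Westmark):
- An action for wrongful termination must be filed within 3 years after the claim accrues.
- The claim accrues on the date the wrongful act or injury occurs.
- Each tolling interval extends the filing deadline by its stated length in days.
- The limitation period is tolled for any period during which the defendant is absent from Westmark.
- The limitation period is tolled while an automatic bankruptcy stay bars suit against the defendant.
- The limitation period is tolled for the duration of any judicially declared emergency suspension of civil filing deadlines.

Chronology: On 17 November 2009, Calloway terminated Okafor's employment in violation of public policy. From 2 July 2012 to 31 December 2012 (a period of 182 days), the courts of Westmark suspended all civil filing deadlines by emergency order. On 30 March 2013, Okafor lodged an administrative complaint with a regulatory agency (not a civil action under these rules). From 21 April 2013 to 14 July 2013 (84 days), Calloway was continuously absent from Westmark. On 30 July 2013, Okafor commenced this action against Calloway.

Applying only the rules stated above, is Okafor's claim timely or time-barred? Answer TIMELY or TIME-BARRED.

TIMELY

The claim accrued on 17 November 2009, the date of the act.
Adding the 3 years base period to 17 November 2009 gives a deadline of 17 November 2012, before any tolling.
The emergency suspension of filing deadlines from 2 July 2012 to 31 December 2012 tolled the period for 182 days, extending the deadline to 18 May 2013.
Because the defendant's absence from the jurisdiction ran from 21 April 2013 to 14 July 2013, the deadline is extended by 84 days to 10 August 2013.
None of the other events listed affects the running of the period under the stated rules.
The 30 July 2013 filing precedes the 10 August 2013 deadline; the claim is timely.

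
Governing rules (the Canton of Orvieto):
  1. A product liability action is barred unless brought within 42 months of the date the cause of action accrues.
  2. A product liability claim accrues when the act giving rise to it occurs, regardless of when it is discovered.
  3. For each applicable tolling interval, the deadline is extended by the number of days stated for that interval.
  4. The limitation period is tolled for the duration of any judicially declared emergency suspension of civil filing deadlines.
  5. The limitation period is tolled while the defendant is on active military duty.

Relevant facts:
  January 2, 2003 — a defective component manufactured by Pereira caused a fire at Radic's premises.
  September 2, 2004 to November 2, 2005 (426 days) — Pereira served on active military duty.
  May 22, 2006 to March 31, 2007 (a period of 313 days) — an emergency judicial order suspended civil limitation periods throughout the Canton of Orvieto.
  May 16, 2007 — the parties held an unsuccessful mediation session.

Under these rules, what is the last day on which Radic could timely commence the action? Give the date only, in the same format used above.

The claim accrued on January 2, 2003, when the wrongful act occurred.
The untolled deadline — 42 months after January 2, 2003 — is July 2, 2006.
Because the defendant's active military service ran from September 2, 2004 to November 2, 2005, the deadline is extended by 426 days to September 1, 2007.
The period was tolled for 313 days by the emergency suspension of filing deadlines (May 22, 2006 to March 31, 2007), pushing the deadline to July 10, 2008.
The other events in the timeline have no effect on the limitation period under the stated rules.

July 10, 2008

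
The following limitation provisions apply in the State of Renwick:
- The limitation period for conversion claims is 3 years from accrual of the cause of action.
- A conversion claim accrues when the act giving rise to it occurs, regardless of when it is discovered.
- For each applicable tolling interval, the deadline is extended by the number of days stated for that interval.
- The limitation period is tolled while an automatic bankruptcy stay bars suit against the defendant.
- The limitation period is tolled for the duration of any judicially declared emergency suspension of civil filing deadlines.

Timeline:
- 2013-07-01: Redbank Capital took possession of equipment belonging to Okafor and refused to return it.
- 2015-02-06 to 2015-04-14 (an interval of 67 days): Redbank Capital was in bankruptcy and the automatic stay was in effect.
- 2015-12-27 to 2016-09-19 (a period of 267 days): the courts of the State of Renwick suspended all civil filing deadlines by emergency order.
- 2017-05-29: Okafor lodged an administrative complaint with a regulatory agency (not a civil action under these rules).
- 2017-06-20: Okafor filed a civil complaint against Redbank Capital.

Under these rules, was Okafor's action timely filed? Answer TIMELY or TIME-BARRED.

TIME-BARRED

The cause of action accrued on 2013-07-01, the date of the act.
Adding the 3 years base period to 2013-07-01 gives a deadline of 2016-07-01, before any tolling.
The period was tolled for 67 days by the automatic bankruptcy stay (2015-02-06 to 2015-04-14), pushing the deadline to 2016-09-06.
Because the emergency suspension of filing deadlines ran from 2015-12-27 to 2016-09-19, the deadline is extended by 267 days to 2017-05-31.
The other events in the timeline have no effect on the limitation period under the stated rules.
Okafor filed on 2017-06-20, after the 2017-05-31 deadline, so the action is time-barred.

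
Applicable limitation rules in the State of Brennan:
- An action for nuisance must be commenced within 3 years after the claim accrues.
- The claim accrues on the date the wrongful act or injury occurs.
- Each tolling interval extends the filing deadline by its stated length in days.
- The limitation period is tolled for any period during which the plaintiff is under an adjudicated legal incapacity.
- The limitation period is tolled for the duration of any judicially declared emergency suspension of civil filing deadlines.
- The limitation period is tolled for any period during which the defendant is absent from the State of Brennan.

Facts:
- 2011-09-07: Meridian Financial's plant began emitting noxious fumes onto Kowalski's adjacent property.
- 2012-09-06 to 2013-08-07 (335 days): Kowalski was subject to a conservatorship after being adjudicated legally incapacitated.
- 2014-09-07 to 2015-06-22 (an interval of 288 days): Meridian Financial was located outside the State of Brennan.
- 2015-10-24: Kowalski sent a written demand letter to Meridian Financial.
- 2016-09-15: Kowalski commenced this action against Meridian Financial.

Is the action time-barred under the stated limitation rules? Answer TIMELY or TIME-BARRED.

TIME-BARRED

The claim accrued on 2011-09-07, when the wrongful act occurred.
The untolled deadline — 3 years after 2011-09-07 — is 2014-09-07.
The period was tolled for 335 days by the plaintiff's legal incapacity (2012-09-06 to 2013-08-07), pushing the deadline to 2015-08-08.
The period was tolled for 288 days by the defendant's absence from the jurisdiction (2014-09-07 to 2015-06-22), pushing the deadline to 2016-05-22.
Nothing else in the chronology tolls or restarts the period.
Filing on 2016-09-15 missed the 2016-05-22 deadline — the action is time-barred.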